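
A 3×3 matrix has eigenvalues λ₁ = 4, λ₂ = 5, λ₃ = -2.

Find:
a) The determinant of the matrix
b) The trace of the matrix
det = -40, trace = 7

Two standard eigenvalue identities:
- det(A) equals the product of the eigenvalues (counted with multiplicity).
- trace(A) equals the sum of the eigenvalues.
det(A) = (4)*(5)*(-2) = -40.
trace(A) = 4 + 5 - 2 = 7.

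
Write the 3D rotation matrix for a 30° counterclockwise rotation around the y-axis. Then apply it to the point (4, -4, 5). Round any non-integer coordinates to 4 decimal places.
R = [[√3/2, 0, 1/2], [0, 1, 0], [-1/2, 0, √3/2]]; R·(4, -4, 5) = (5.9641, -4.0000, 2.3301)

Rotation matrix for 30° around y-axis:
cos(30°) = √3/2, sin(30°) = 1/2
R = [[√3/2, 0, 1/2], [0, 1, 0], [-1/2, 0, √3/2]]
Apply to (4, -4, 5): R·[4, -4, 5]ᵀ = (5.9641, -4.0000, 2.3301)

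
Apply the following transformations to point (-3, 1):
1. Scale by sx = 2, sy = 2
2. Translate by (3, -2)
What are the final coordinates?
(-3, 0)

Step 1: Scale (-3, 1) by (sx, sy) = (2, 2) → (-6, 2)
Step 2: Translate by (3, -2) → (-3, 0)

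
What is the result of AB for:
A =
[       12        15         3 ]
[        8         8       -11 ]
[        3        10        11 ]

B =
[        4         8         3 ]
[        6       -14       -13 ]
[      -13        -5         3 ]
AB =
[       99      -129      -150 ]
[      223         7      -113 ]
[      -71      -171       -88 ]

Matrix multiplication: (AB)[i][j] = sum over k of A[i][k] * B[k][j].
  (AB)[0][0] = (12)*(4) + (15)*(6) + (3)*(-13) = 99
  (AB)[0][1] = (12)*(8) + (15)*(-14) + (3)*(-5) = -129
  (AB)[0][2] = (12)*(3) + (15)*(-13) + (3)*(3) = -150
  (AB)[1][0] = (8)*(4) + (8)*(6) + (-11)*(-13) = 223
  (AB)[1][1] = (8)*(8) + (8)*(-14) + (-11)*(-5) = 7
  (AB)[1][2] = (8)*(3) + (8)*(-13) + (-11)*(3) = -113
  (AB)[2][0] = (3)*(4) + (10)*(6) + (11)*(-13) = -71
  (AB)[2][1] = (3)*(8) + (10)*(-14) + (11)*(-5) = -171
  (AB)[2][2] = (3)*(3) + (10)*(-13) + (11)*(3) = -88
AB =
[       99      -129      -150 ]
[      223         7      -113 ]
[      -71      -171       -88 ]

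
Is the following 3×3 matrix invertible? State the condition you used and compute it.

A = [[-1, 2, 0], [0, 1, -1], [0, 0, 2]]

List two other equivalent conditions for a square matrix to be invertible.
Yes, invertible; det(A) = -2 ≠ 0. Equivalent conditions: rank(A) = 3; Ax = 0 has only the trivial solution; 0 is not an eigenvalue; the columns of A are linearly independent.

To check invertibility, compute det(A).
The given matrix is triangular, so det(A) equals the product of its diagonal entries = -2 ≠ 0.
Since det(A) ≠ 0, A is invertible.
Equivalent conditions for a square matrix A to be invertible:
- rank(A) = 3 (full rank).
- The homogeneous system Ax = 0 has only the trivial solution x = 0.
- 0 is not an eigenvalue of A.
- The columns (equivalently rows) of A are linearly independent.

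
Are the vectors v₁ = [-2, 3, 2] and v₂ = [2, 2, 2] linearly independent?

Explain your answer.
Yes, linearly independent

Two vectors are linearly dependent iff one is a scalar multiple of the other.
No single scalar k satisfies v₂ = k·v₁ (the ratios of corresponding entries disagree), so v₁ and v₂ are linearly independent.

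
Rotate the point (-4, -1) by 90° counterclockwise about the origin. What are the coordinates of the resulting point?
(1, -4)

Rotation matrix R(θ) = [[cos θ, -sin θ], [sin θ, cos θ]]; for θ = 90°:
R = [[0, -1], [1, 0]]
Result: R × [-4, -1]ᵀ = [0·-4 + (-1)·-1, 1·-4 + (0)·-1]ᵀ = (1, -4)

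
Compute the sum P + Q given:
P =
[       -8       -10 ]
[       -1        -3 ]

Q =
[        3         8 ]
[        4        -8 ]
P + Q =
[       -5        -2 ]
[        3       -11 ]

Matrix addition is elementwise: (P+Q)[i][j] = P[i][j] + Q[i][j].
  (P+Q)[0][0] = (-8) + (3) = -5
  (P+Q)[0][1] = (-10) + (8) = -2
  (P+Q)[1][0] = (-1) + (4) = 3
  (P+Q)[1][1] = (-3) + (-8) = -11
P + Q =
[       -5        -2 ]
[        3       -11 ]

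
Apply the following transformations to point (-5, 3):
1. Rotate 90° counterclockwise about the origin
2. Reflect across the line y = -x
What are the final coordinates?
(5, 3)

Step 1: Rotate 90° → (-3, -5)
Step 2: Reflect across the line y = -x → (5, 3)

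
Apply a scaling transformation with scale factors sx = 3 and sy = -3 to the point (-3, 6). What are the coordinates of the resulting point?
(-9, -18)

Scaling matrix:
[[3, 0], [0, -3]]
Result: (-3 × 3, 6 × -3) = (-9, -18)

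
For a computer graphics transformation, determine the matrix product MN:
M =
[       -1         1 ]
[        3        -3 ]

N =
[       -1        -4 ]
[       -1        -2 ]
MN =
[        0         2 ]
[        0        -6 ]

Matrix multiplication: (MN)[i][j] = sum over k of M[i][k] * N[k][j].
  (MN)[0][0] = (-1)*(-1) + (1)*(-1) = 0
  (MN)[0][1] = (-1)*(-4) + (1)*(-2) = 2
  (MN)[1][0] = (3)*(-1) + (-3)*(-1) = 0
  (MN)[1][1] = (3)*(-4) + (-3)*(-2) = -6
MN =
[        0         2 ]
[        0        -6 ]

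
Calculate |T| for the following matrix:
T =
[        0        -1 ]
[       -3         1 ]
det(T) = -3

For a 2×2 matrix [[a, b], [c, d]], det = a*d - b*c.
det(T) = (0)*(1) - (-1)*(-3) = 0 - 3 = -3.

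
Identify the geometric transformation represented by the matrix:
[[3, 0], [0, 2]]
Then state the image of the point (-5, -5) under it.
non-uniform scaling by (3, 2); image of (-5, -5) is (-15, -10)

This is diagonal with distinct entries, so it scales the x-axis by 3 and the y-axis by 2.
The matrix [[3, 0], [0, 2]] represents: non-uniform scaling by (3, 2).
Applying it to (-5, -5): [3·-5 + 0·-5, 0·-5 + 2·-5] = (-15, -10).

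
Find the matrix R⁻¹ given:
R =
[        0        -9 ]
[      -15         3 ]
det(R) = -135
R⁻¹ =
[    -1/45     -1/15 ]
[     -1/9         0 ]

For a 2×2 matrix R = [[a, b], [c, d]] with det(R) ≠ 0, R⁻¹ = (1/det(R)) * [[d, -b], [-c, a]].
det(R) = (0)*(3) - (-9)*(-15) = 0 - 135 = -135.
R⁻¹ = (1/-135) * [[3, 9], [15, 0]].
Dividing each entry by -135 and reducing:
R⁻¹ =
[    -1/45     -1/15 ]
[     -1/9         0 ]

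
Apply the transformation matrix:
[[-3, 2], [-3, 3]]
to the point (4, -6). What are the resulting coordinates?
(-24, -30)

Matrix multiplication:
[[-3, 2], [-3, 3]] × [4, -6]ᵀ
= [-3×4 + 2×-6, -3×4 + 3×-6]ᵀ
= [-24.0000, -30.0000]ᵀ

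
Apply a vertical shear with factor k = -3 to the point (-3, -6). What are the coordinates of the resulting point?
(-3, 3)

Shear matrix for vertical shear with factor k = -3:
[[1, 0], [-3, 1]]
Result: (-3, -6) → (-3, 3)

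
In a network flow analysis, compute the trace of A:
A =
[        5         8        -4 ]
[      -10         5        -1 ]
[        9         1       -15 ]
tr(A) = 5 + 5 - 15 = -5

The trace of a square matrix is the sum of its diagonal entries.
Diagonal entries of A: A[0][0] = 5, A[1][1] = 5, A[2][2] = -15.
tr(A) = 5 + 5 - 15 = -5.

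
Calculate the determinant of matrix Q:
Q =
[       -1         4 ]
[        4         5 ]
det(Q) = -21

For a 2×2 matrix [[a, b], [c, d]], det = a*d - b*c.
det(Q) = (-1)*(5) - (4)*(4) = -5 - 16 = -21.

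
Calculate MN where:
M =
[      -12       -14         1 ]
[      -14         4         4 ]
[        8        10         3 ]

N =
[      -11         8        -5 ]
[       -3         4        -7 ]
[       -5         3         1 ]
MN =
[      169      -149       159 ]
[      122       -84        46 ]
[     -133       113      -107 ]

Matrix multiplication: (MN)[i][j] = sum over k of M[i][k] * N[k][j].
  (MN)[0][0] = (-12)*(-11) + (-14)*(-3) + (1)*(-5) = 169
  (MN)[0][1] = (-12)*(8) + (-14)*(4) + (1)*(3) = -149
  (MN)[0][2] = (-12)*(-5) + (-14)*(-7) + (1)*(1) = 159
  (MN)[1][0] = (-14)*(-11) + (4)*(-3) + (4)*(-5) = 122
  (MN)[1][1] = (-14)*(8) + (4)*(4) + (4)*(3) = -84
  (MN)[1][2] = (-14)*(-5) + (4)*(-7) + (4)*(1) = 46
  (MN)[2][0] = (8)*(-11) + (10)*(-3) + (3)*(-5) = -133
  (MN)[2][1] = (8)*(8) + (10)*(4) + (3)*(3) = 113
  (MN)[2][2] = (8)*(-5) + (10)*(-7) + (3)*(1) = -107
MN =
[      169      -149       159 ]
[      122       -84        46 ]
[     -133       113      -107 ]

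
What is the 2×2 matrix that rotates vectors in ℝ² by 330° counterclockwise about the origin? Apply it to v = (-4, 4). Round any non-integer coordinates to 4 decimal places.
R = [[√3/2, 1/2], [-1/2, √3/2]]; R·v = (-1.4641, 5.4641)

A counterclockwise rotation by angle θ in ℝ² has matrix R(θ) = [[cos θ, -sin θ], [sin θ, cos θ]].
For θ = 330°: cos θ = √3/2, sin θ = -1/2.
R(330°) = [[√3/2, 1/2], [-1/2, √3/2]].
R·v = [√3/2·-4 + (1/2)·4, -1/2·-4 + √3/2·4] = (-1.4641, 5.4641).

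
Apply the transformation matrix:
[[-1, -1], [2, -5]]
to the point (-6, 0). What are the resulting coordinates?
(6, -12)

Matrix multiplication:
[[-1, -1], [2, -5]] × [-6, 0]ᵀ
= [-1×-6 + -1×0, 2×-6 + -5×0]ᵀ
= [6.0000, -12.0000]ᵀ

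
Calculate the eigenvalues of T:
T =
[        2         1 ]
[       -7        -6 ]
λ = -5, 1

Solve det(T - λI) = 0. For a 2×2 matrix the characteristic equation is λ² - (trace)λ + det = 0.
trace(T) = a + d = 2 - 6 = -4.
det(T) = a*d - b*c = (2)*(-6) - (1)*(-7) = -12 + 7 = -5.
Characteristic equation: λ² - (-4)λ + (-5) = 0.
Discriminant = (-4)² - 4*(-5) = 16 + 20 = 36.
λ = (-4 ± √36) / 2 = (-4 ± 6) / 2 = -5, 1.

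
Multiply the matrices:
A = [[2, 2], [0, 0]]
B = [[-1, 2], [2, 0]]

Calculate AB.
[[2, 4], [0, 0]]

Each entry (i,j) of AB = sum over k of A[i][k]*B[k][j].
(AB)[0][0] = (2)*(-1) + (2)*(2) = 2
(AB)[0][1] = (2)*(2) + (2)*(0) = 4
(AB)[1][0] = (0)*(-1) + (0)*(2) = 0
(AB)[1][1] = (0)*(2) + (0)*(0) = 0
AB = [[2, 4], [0, 0]]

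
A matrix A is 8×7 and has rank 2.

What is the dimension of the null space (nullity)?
5

The rank-nullity theorem for an m×n matrix states:
rank(A) + nullity(A) = n (the number of columns).
Here n = 7 and rank(A) = 2, so nullity(A) = 7 - 2 = 5.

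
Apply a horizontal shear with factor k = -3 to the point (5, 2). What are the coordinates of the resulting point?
(-1, 2)

Shear matrix for horizontal shear with factor k = -3:
[[1, -3], [0, 1]]
Result: (5, 2) → (-1, 2)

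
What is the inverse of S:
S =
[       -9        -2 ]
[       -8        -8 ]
det(S) = 56
S⁻¹ =
[     -1/7      1/28 ]
[      1/7     -9/56 ]

For a 2×2 matrix S = [[a, b], [c, d]] with det(S) ≠ 0, S⁻¹ = (1/det(S)) * [[d, -b], [-c, a]].
det(S) = (-9)*(-8) - (-2)*(-8) = 72 - 16 = 56.
S⁻¹ = (1/56) * [[-8, 2], [8, -9]].
Dividing each entry by 56 and reducing:
S⁻¹ =
[     -1/7      1/28 ]
[      1/7     -9/56 ]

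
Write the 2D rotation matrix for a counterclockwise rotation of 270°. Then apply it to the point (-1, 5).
R = [[0, 1], [-1, 0]]; R·(-1, 5) = (5, 1)

Rotation matrix formula: R(θ) = [[cos θ, -sin θ], [sin θ, cos θ]]
For θ = 270°:
cos(270°) = 0
sin(270°) = -1
R = [[0, 1], [-1, 0]]
Apply to (-1, 5): [0·-1 + (1)·5, -1·-1 + 0·5] = (5, 1)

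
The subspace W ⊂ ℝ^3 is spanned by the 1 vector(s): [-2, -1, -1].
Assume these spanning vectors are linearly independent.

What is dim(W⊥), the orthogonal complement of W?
dim(W⊥) = 2

For any subspace W of ℝ^n, dim(W) + dim(W⊥) = n (the whole-space dimension).
Here the given 1 vectors are linearly independent, so dim(W) = 1.
Thus dim(W⊥) = n - dim(W) = 3 - 1 = 2.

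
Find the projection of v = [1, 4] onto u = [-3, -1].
[21/10, 7/10]

The projection of v onto u is proj_u(v) = ((v·u) / (u·u)) · u.
v·u = (1)*(-3) + (4)*(-1) = -7.
u·u = (-3)*(-3) + (-1)*(-1) = 10.
coefficient = -7 / 10 = -7/10.
proj_u(v) = -7/10 · [-3, -1] = [21/10, 7/10].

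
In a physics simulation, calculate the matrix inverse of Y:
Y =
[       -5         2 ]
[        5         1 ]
det(Y) = -15
Y⁻¹ =
[    -1/15      2/15 ]
[      1/3       1/3 ]

For a 2×2 matrix Y = [[a, b], [c, d]] with det(Y) ≠ 0, Y⁻¹ = (1/det(Y)) * [[d, -b], [-c, a]].
det(Y) = (-5)*(1) - (2)*(5) = -5 - 10 = -15.
Y⁻¹ = (1/-15) * [[1, -2], [-5, -5]].
Dividing each entry by -15 and reducing:
Y⁻¹ =
[    -1/15      2/15 ]
[      1/3       1/3 ]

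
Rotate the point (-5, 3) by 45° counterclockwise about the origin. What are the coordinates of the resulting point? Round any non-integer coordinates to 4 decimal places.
(-5.6569, -1.4142)

Rotation matrix R(θ) = [[cos θ, -sin θ], [sin θ, cos θ]]; for θ = 45°:
R = [[√2/2, -√2/2], [√2/2, √2/2]]
Result: R × [-5, 3]ᵀ = [√2/2·-5 + (-√2/2)·3, √2/2·-5 + (√2/2)·3]ᵀ = (-5.6569, -1.4142)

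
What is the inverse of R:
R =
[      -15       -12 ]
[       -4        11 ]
det(R) = -213
R⁻¹ =
[  -11/213     -4/71 ]
[   -4/213      5/71 ]

For a 2×2 matrix R = [[a, b], [c, d]] with det(R) ≠ 0, R⁻¹ = (1/det(R)) * [[d, -b], [-c, a]].
det(R) = (-15)*(11) - (-12)*(-4) = -165 - 48 = -213.
R⁻¹ = (1/-213) * [[11, 12], [4, -15]].
Dividing each entry by -213 and reducing:
R⁻¹ =
[  -11/213     -4/71 ]
[   -4/213      5/71 ]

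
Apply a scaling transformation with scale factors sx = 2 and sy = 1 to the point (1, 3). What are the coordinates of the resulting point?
(2, 3)

Scaling matrix:
[[2, 0], [0, 1]]
Result: (1 × 2, 3 × 1) = (2, 3)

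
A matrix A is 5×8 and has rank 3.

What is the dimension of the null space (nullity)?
5

The rank-nullity theorem for an m×n matrix states:
rank(A) + nullity(A) = n (the number of columns).
Here n = 8 and rank(A) = 3, so nullity(A) = 8 - 3 = 5.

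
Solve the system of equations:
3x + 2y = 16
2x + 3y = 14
x = 4, y = 2

Use elimination (row reduction):
Equation 1: 3x + 2y = 16.
Equation 2: 2x + 3y = 14.
Multiply Eq1 by 2 and Eq2 by 3: 6x + 4y = 32;  6x + 9y = 42.
Subtract: (5)y = 10, so y = 2.
Back-substitute into Eq1: 3x + 2*(2) = 16, so x = 4.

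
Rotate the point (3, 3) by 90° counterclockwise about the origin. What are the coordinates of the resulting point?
(-3, 3)

Rotation matrix R(θ) = [[cos θ, -sin θ], [sin θ, cos θ]]; for θ = 90°:
R = [[0, -1], [1, 0]]
Result: R × [3, 3]ᵀ = [0·3 + (-1)·3, 1·3 + (0)·3]ᵀ = (-3, 3)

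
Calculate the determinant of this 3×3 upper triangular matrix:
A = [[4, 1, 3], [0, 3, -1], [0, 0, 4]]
48

The determinant of a triangular matrix is the product of its diagonal entries (the off-diagonal entries above the diagonal do not affect it).
det(A) = (4) * (3) * (4) = 48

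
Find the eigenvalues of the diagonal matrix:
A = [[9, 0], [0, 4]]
λ₁ = 9, λ₂ = 4

The characteristic polynomial of A is det(A - λI) = (9 - λ)(4 - λ) = 0.
The roots are λ = 9 and λ = 4, so the eigenvalues are the diagonal entries.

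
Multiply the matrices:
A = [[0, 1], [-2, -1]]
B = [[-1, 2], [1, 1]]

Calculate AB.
[[1, 1], [1, -5]]

Each entry (i,j) of AB = sum over k of A[i][k]*B[k][j].
(AB)[0][0] = (0)*(-1) + (1)*(1) = 1
(AB)[0][1] = (0)*(2) + (1)*(1) = 1
(AB)[1][0] = (-2)*(-1) + (-1)*(1) = 1
(AB)[1][1] = (-2)*(2) + (-1)*(1) = -5
AB = [[1, 1], [1, -5]]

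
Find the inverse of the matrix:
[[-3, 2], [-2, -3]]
[[-3/13, -2/13], [2/13, -3/13]]

For [[a,b],[c,d]], inverse = (1/det)·[[d,-b],[-c,a]]
det = -3·-3 - 2·-2 = 13
Inverse = (1/13)·[[-3, -2], [2, -3]]
        = [[-3/13, -2/13], [2/13, -3/13]]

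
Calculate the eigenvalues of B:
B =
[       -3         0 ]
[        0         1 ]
λ = -3, 1

Solve det(B - λI) = 0. For a 2×2 matrix the characteristic equation is λ² - (trace)λ + det = 0.
trace(B) = a + d = -3 + 1 = -2.
det(B) = a*d - b*c = (-3)*(1) - (0)*(0) = -3 - 0 = -3.
Characteristic equation: λ² - (-2)λ + (-3) = 0.
Discriminant = (-2)² - 4*(-3) = 4 + 12 = 16.
λ = (-2 ± √16) / 2 = (-2 ± 4) / 2 = -3, 1.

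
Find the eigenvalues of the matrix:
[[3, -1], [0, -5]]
λ = -5 and λ = 3

Characteristic equation: det(A - λI) = 0
λ² - (trace)λ + (det) = 0
λ² - (-2)λ + (-15) = 0
λ² + 2λ - 15 = 0
Solving: λ = -5, 3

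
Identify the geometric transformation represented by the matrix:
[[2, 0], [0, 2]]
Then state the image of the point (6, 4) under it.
uniform scaling by factor 2; image of (6, 4) is (12, 8)

This is a diagonal matrix with equal entries 2, so it scales both axes by the same factor 2.
The matrix [[2, 0], [0, 2]] represents: uniform scaling by factor 2.
Applying it to (6, 4): [2·6 + 0·4, 0·6 + 2·4] = (12, 8).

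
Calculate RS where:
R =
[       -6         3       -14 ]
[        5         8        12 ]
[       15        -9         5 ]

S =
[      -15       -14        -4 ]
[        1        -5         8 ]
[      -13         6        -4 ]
RS =
[      275       -15       104 ]
[     -223       -38        -4 ]
[     -299      -135      -152 ]

Matrix multiplication: (RS)[i][j] = sum over k of R[i][k] * S[k][j].
  (RS)[0][0] = (-6)*(-15) + (3)*(1) + (-14)*(-13) = 275
  (RS)[0][1] = (-6)*(-14) + (3)*(-5) + (-14)*(6) = -15
  (RS)[0][2] = (-6)*(-4) + (3)*(8) + (-14)*(-4) = 104
  (RS)[1][0] = (5)*(-15) + (8)*(1) + (12)*(-13) = -223
  (RS)[1][1] = (5)*(-14) + (8)*(-5) + (12)*(6) = -38
  (RS)[1][2] = (5)*(-4) + (8)*(8) + (12)*(-4) = -4
  (RS)[2][0] = (15)*(-15) + (-9)*(1) + (5)*(-13) = -299
  (RS)[2][1] = (15)*(-14) + (-9)*(-5) + (5)*(6) = -135
  (RS)[2][2] = (15)*(-4) + (-9)*(8) + (5)*(-4) = -152
RS =
[      275       -15       104 ]
[     -223       -38        -4 ]
[     -299      -135      -152 ]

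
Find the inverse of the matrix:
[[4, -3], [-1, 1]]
[[1, 3], [1, 4]]

For [[a,b],[c,d]], inverse = (1/det)·[[d,-b],[-c,a]]
det = 4·1 - -3·-1 = 1
Inverse = (1/1)·[[1, 3], [1, 4]]
        = [[1, 3], [1, 4]]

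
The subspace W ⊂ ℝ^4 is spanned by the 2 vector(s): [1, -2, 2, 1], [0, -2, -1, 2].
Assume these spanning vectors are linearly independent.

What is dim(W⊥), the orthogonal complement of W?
dim(W⊥) = 2

For any subspace W of ℝ^n, dim(W) + dim(W⊥) = n (the whole-space dimension).
Here the given 2 vectors are linearly independent, so dim(W) = 2.
Thus dim(W⊥) = n - dim(W) = 4 - 2 = 2.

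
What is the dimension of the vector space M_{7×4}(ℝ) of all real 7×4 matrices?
Dimension = 28

A real 7×4 matrix is determined by its 7·4 = 28 independent entries.
A standard basis is {E_ij : 1 ≤ i ≤ 7, 1 ≤ j ≤ 4}, where E_ij has a 1 in position (i, j) and 0 elsewhere — there are 28 such matrices, and they are linearly independent and span M_{7×4}(ℝ).
Therefore dim(M_{7×4}(ℝ)) = 28.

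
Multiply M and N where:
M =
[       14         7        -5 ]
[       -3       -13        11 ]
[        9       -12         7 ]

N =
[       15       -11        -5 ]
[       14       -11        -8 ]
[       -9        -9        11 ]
MN =
[      353      -186      -181 ]
[     -326        77       240 ]
[      -96       -30       128 ]

Matrix multiplication: (MN)[i][j] = sum over k of M[i][k] * N[k][j].
  (MN)[0][0] = (14)*(15) + (7)*(14) + (-5)*(-9) = 353
  (MN)[0][1] = (14)*(-11) + (7)*(-11) + (-5)*(-9) = -186
  (MN)[0][2] = (14)*(-5) + (7)*(-8) + (-5)*(11) = -181
  (MN)[1][0] = (-3)*(15) + (-13)*(14) + (11)*(-9) = -326
  (MN)[1][1] = (-3)*(-11) + (-13)*(-11) + (11)*(-9) = 77
  (MN)[1][2] = (-3)*(-5) + (-13)*(-8) + (11)*(11) = 240
  (MN)[2][0] = (9)*(15) + (-12)*(14) + (7)*(-9) = -96
  (MN)[2][1] = (9)*(-11) + (-12)*(-11) + (7)*(-9) = -30
  (MN)[2][2] = (9)*(-5) + (-12)*(-8) + (7)*(11) = 128
MN =
[      353      -186      -181 ]
[     -326        77       240 ]
[      -96       -30       128 ]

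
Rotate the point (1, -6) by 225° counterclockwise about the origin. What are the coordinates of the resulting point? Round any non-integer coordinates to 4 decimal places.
(-4.9497, 3.5355)

Rotation matrix R(θ) = [[cos θ, -sin θ], [sin θ, cos θ]]; for θ = 225°:
R = [[-√2/2, √2/2], [-√2/2, -√2/2]]
Result: R × [1, -6]ᵀ = [-√2/2·1 + (√2/2)·-6, -√2/2·1 + (-√2/2)·-6]ᵀ = (-4.9497, 3.5355)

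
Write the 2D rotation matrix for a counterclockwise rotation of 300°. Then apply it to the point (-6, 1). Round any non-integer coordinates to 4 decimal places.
R = [[1/2, √3/2], [-√3/2, 1/2]]; R·(-6, 1) = (-2.1340, 5.6962)

Rotation matrix formula: R(θ) = [[cos θ, -sin θ], [sin θ, cos θ]]
For θ = 300°:
cos(300°) = 1/2
sin(300°) = -√3/2
R = [[1/2, √3/2], [-√3/2, 1/2]]
Apply to (-6, 1): [1/2·-6 + (√3/2)·1, -√3/2·-6 + 1/2·1] = (-2.1340, 5.6962)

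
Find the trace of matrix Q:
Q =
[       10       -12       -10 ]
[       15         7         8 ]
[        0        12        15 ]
tr(Q) = 10 + 7 + 15 = 32

The trace of a square matrix is the sum of its diagonal entries.
Diagonal entries of Q: Q[0][0] = 10, Q[1][1] = 7, Q[2][2] = 15.
tr(Q) = 10 + 7 + 15 = 32.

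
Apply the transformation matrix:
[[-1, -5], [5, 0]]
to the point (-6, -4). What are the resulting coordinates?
(26, -30)

Matrix multiplication:
[[-1, -5], [5, 0]] × [-6, -4]ᵀ
= [-1×-6 + -5×-4, 5×-6 + 0×-4]ᵀ
= [26.0000, -30.0000]ᵀ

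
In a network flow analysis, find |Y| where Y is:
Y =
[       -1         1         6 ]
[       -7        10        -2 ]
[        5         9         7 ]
det(Y) = -727

Expand along row 0 (cofactor expansion): det(Y) = a*(e*i - f*h) - b*(d*i - f*g) + c*(d*h - e*g), where the 3×3 is [[a, b, c], [d, e, f], [g, h, i]].
Minor M_00 = (10)*(7) - (-2)*(9) = 70 + 18 = 88.
Minor M_01 = (-7)*(7) - (-2)*(5) = -49 + 10 = -39.
Minor M_02 = (-7)*(9) - (10)*(5) = -63 - 50 = -113.
det(Y) = (-1)*(88) - (1)*(-39) + (6)*(-113) = -88 + 39 - 678 = -727.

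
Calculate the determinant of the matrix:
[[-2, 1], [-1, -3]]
7

For a 2×2 matrix [[a, b], [c, d]], det = ad - bc
det = (-2)(-3) - (1)(-1) = 6 - -1 = 7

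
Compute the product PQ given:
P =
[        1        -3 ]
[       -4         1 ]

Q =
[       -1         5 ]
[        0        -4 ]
PQ =
[       -1        17 ]
[        4       -24 ]

Matrix multiplication: (PQ)[i][j] = sum over k of P[i][k] * Q[k][j].
  (PQ)[0][0] = (1)*(-1) + (-3)*(0) = -1
  (PQ)[0][1] = (1)*(5) + (-3)*(-4) = 17
  (PQ)[1][0] = (-4)*(-1) + (1)*(0) = 4
  (PQ)[1][1] = (-4)*(5) + (1)*(-4) = -24
PQ =
[       -1        17 ]
[        4       -24 ]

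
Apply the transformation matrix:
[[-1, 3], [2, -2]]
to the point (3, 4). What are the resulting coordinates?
(9, -2)

Matrix multiplication:
[[-1, 3], [2, -2]] × [3, 4]ᵀ
= [-1×3 + 3×4, 2×3 + -2×4]ᵀ
= [9.0000, -2.0000]ᵀ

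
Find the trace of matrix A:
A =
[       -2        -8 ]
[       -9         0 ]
tr(A) = -2 + 0 = -2

The trace of a square matrix is the sum of its diagonal entries.
Diagonal entries of A: A[0][0] = -2, A[1][1] = 0.
tr(A) = -2 + 0 = -2.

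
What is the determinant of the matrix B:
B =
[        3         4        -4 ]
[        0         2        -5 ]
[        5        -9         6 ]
det(B) = -159

Expand along row 0 (cofactor expansion): det(B) = a*(e*i - f*h) - b*(d*i - f*g) + c*(d*h - e*g), where the 3×3 is [[a, b, c], [d, e, f], [g, h, i]].
Minor M_00 = (2)*(6) - (-5)*(-9) = 12 - 45 = -33.
Minor M_01 = (0)*(6) - (-5)*(5) = 0 + 25 = 25.
Minor M_02 = (0)*(-9) - (2)*(5) = 0 - 10 = -10.
det(B) = (3)*(-33) - (4)*(25) + (-4)*(-10) = -99 - 100 + 40 = -159.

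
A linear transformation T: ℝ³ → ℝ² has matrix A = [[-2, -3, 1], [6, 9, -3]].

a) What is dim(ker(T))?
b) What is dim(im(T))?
dim(ker) = 2, dim(im) = 1

Observe that row 2 = -3 × row 1 (so the rows are linearly dependent).
Thus rank(A) = 1 (only one linearly independent row).
dim(im(T)) = rank(A) = 1.
By the rank-nullity theorem applied to T: ℝ³ → ℝ², rank(A) + nullity(A) = 3 (the domain dimension), so dim(ker(T)) = 3 - 1 = 2.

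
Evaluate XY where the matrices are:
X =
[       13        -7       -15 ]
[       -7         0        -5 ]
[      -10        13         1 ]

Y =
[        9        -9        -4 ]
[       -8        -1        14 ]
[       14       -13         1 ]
XY =
[      -37        85      -165 ]
[     -133       128        23 ]
[     -180        64       223 ]

Matrix multiplication: (XY)[i][j] = sum over k of X[i][k] * Y[k][j].
  (XY)[0][0] = (13)*(9) + (-7)*(-8) + (-15)*(14) = -37
  (XY)[0][1] = (13)*(-9) + (-7)*(-1) + (-15)*(-13) = 85
  (XY)[0][2] = (13)*(-4) + (-7)*(14) + (-15)*(1) = -165
  (XY)[1][0] = (-7)*(9) + (0)*(-8) + (-5)*(14) = -133
  (XY)[1][1] = (-7)*(-9) + (0)*(-1) + (-5)*(-13) = 128
  (XY)[1][2] = (-7)*(-4) + (0)*(14) + (-5)*(1) = 23
  (XY)[2][0] = (-10)*(9) + (13)*(-8) + (1)*(14) = -180
  (XY)[2][1] = (-10)*(-9) + (13)*(-1) + (1)*(-13) = 64
  (XY)[2][2] = (-10)*(-4) + (13)*(14) + (1)*(1) = 223
XY =
[      -37        85      -165 ]
[     -133       128        23 ]
[     -180        64       223 ]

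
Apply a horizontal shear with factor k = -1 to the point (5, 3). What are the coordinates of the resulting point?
(2, 3)

Shear matrix for horizontal shear with factor k = -1:
[[1, -1], [0, 1]]
Result: (5, 3) → (2, 3)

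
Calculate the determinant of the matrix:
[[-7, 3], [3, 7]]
-58

For a 2×2 matrix [[a, b], [c, d]], det = ad - bc
det = (-7)(7) - (3)(3) = -49 - 9 = -58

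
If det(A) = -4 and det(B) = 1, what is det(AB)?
-4

Use the multiplicative property of determinants: det(AB) = det(A)*det(B).
det(AB) = (-4)*(1) = -4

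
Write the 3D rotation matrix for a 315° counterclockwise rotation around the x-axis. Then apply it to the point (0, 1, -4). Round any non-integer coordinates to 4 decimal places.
R = [[1, 0, 0], [0, √2/2, √2/2], [0, -√2/2, √2/2]]; R·(0, 1, -4) = (0.0000, -2.1213, -3.5355)

Rotation matrix for 315° around x-axis:
cos(315°) = √2/2, sin(315°) = -√2/2
R = [[1, 0, 0], [0, √2/2, √2/2], [0, -√2/2, √2/2]]
Apply to (0, 1, -4): R·[0, 1, -4]ᵀ = (0.0000, -2.1213, -3.5355)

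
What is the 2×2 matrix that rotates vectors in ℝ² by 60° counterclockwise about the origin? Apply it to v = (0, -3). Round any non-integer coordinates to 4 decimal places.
R = [[1/2, -√3/2], [√3/2, 1/2]]; R·v = (2.5981, -1.5000)

A counterclockwise rotation by angle θ in ℝ² has matrix R(θ) = [[cos θ, -sin θ], [sin θ, cos θ]].
For θ = 60°: cos θ = 1/2, sin θ = √3/2.
R(60°) = [[1/2, -√3/2], [√3/2, 1/2]].
R·v = [1/2·0 + (-√3/2)·-3, √3/2·0 + 1/2·-3] = (2.5981, -1.5000).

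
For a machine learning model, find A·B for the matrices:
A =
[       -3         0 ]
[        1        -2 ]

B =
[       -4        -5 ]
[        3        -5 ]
AB =
[       12        15 ]
[      -10         5 ]

Matrix multiplication: (AB)[i][j] = sum over k of A[i][k] * B[k][j].
  (AB)[0][0] = (-3)*(-4) + (0)*(3) = 12
  (AB)[0][1] = (-3)*(-5) + (0)*(-5) = 15
  (AB)[1][0] = (1)*(-4) + (-2)*(3) = -10
  (AB)[1][1] = (1)*(-5) + (-2)*(-5) = 5
AB =
[       12        15 ]
[      -10         5 ]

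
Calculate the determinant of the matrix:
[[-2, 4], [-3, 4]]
4

For a 2×2 matrix [[a, b], [c, d]], det = ad - bc
det = (-2)(4) - (4)(-3) = -8 - -12 = 4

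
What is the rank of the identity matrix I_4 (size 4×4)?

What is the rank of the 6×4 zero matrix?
rank(I_4) = 4, rank(0) = 0

The identity I_4 has 4 columns that are the standard basis vectors e_1, …, e_4. These are linearly independent, so all 4 columns are pivots and rank(I_4) = 4.
The 6×4 zero matrix has every entry zero, so every row is the zero row and there are no pivots; rank(0) = 0.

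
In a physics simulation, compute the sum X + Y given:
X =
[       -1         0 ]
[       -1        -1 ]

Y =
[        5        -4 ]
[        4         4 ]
X + Y =
[        4        -4 ]
[        3         3 ]

Matrix addition is elementwise: (X+Y)[i][j] = X[i][j] + Y[i][j].
  (X+Y)[0][0] = (-1) + (5) = 4
  (X+Y)[0][1] = (0) + (-4) = -4
  (X+Y)[1][0] = (-1) + (4) = 3
  (X+Y)[1][1] = (-1) + (4) = 3
X + Y =
[        4        -4 ]
[        3         3 ]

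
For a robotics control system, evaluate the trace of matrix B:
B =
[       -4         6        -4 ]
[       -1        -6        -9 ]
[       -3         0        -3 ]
tr(B) = -4 - 6 - 3 = -13

The trace of a square matrix is the sum of its diagonal entries.
Diagonal entries of B: B[0][0] = -4, B[1][1] = -6, B[2][2] = -3.
tr(B) = -4 - 6 - 3 = -13.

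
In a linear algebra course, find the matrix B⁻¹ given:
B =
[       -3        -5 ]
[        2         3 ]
det(B) = 1
B⁻¹ =
[        3         5 ]
[       -2        -3 ]

For a 2×2 matrix B = [[a, b], [c, d]] with det(B) ≠ 0, B⁻¹ = (1/det(B)) * [[d, -b], [-c, a]].
det(B) = (-3)*(3) - (-5)*(2) = -9 + 10 = 1.
B⁻¹ = (1/1) * [[3, 5], [-2, -3]].
Dividing each entry by 1 and reducing:
B⁻¹ =
[        3         5 ]
[       -2        -3 ]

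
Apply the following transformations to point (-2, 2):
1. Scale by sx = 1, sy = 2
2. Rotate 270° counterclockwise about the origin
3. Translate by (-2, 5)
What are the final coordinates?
(2, 7)

Step 1: Scale → (-2, 4)
Step 2: Rotate 270° → (4, 2)
Step 3: Translate → (2, 7)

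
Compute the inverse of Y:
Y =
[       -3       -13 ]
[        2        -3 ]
det(Y) = 35
Y⁻¹ =
[    -3/35     13/35 ]
[    -2/35     -3/35 ]

For a 2×2 matrix Y = [[a, b], [c, d]] with det(Y) ≠ 0, Y⁻¹ = (1/det(Y)) * [[d, -b], [-c, a]].
det(Y) = (-3)*(-3) - (-13)*(2) = 9 + 26 = 35.
Y⁻¹ = (1/35) * [[-3, 13], [-2, -3]].
Dividing each entry by 35 and reducing:
Y⁻¹ =
[    -3/35     13/35 ]
[    -2/35     -3/35 ]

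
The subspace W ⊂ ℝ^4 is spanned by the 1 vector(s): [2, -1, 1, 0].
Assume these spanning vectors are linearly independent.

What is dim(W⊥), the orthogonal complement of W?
dim(W⊥) = 3

For any subspace W of ℝ^n, dim(W) + dim(W⊥) = n (the whole-space dimension).
Here the given 1 vectors are linearly independent, so dim(W) = 1.
Thus dim(W⊥) = n - dim(W) = 4 - 1 = 3.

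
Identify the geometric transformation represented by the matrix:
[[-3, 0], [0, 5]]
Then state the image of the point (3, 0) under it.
non-uniform scaling by (-3, 5); image of (3, 0) is (-9, 0)

This is diagonal with distinct entries, so it scales the x-axis by -3 and the y-axis by 5.
The matrix [[-3, 0], [0, 5]] represents: non-uniform scaling by (-3, 5).
Applying it to (3, 0): [-3·3 + 0·0, 0·3 + 5·0] = (-9, 0).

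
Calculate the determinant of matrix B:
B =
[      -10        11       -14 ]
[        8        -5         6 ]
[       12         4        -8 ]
det(B) = 48

Expand along row 0 (cofactor expansion): det(B) = a*(e*i - f*h) - b*(d*i - f*g) + c*(d*h - e*g), where the 3×3 is [[a, b, c], [d, e, f], [g, h, i]].
Minor M_00 = (-5)*(-8) - (6)*(4) = 40 - 24 = 16.
Minor M_01 = (8)*(-8) - (6)*(12) = -64 - 72 = -136.
Minor M_02 = (8)*(4) - (-5)*(12) = 32 + 60 = 92.
det(B) = (-10)*(16) - (11)*(-136) + (-14)*(92) = -160 + 1496 - 1288 = 48.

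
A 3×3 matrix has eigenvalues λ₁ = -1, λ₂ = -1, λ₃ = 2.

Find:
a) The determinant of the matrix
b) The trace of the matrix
det = 2, trace = 0

Two standard eigenvalue identities:
- det(A) equals the product of the eigenvalues (counted with multiplicity).
- trace(A) equals the sum of the eigenvalues.
det(A) = (-1)*(-1)*(2) = 2.
trace(A) = -1 - 1 + 2 = 0.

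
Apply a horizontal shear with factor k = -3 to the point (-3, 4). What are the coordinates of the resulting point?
(-15, 4)

Shear matrix for horizontal shear with factor k = -3:
[[1, -3], [0, 1]]
Result: (-3, 4) → (-15, 4)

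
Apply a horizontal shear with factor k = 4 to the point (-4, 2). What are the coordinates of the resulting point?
(4, 2)

Shear matrix for horizontal shear with factor k = 4:
[[1, 4], [0, 1]]
Result: (-4, 2) → (4, 2)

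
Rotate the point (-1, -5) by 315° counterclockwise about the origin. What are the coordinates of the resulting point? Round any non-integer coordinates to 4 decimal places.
(-4.2426, -2.8284)

Rotation matrix R(θ) = [[cos θ, -sin θ], [sin θ, cos θ]]; for θ = 315°:
R = [[√2/2, √2/2], [-√2/2, √2/2]]
Result: R × [-1, -5]ᵀ = [√2/2·-1 + (√2/2)·-5, -√2/2·-1 + (√2/2)·-5]ᵀ = (-4.2426, -2.8284)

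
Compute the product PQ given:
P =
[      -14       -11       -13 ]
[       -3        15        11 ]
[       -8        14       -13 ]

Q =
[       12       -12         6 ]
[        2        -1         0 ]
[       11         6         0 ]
PQ =
[     -333       101       -84 ]
[      115        87       -18 ]
[     -211         4       -48 ]

Matrix multiplication: (PQ)[i][j] = sum over k of P[i][k] * Q[k][j].
  (PQ)[0][0] = (-14)*(12) + (-11)*(2) + (-13)*(11) = -333
  (PQ)[0][1] = (-14)*(-12) + (-11)*(-1) + (-13)*(6) = 101
  (PQ)[0][2] = (-14)*(6) + (-11)*(0) + (-13)*(0) = -84
  (PQ)[1][0] = (-3)*(12) + (15)*(2) + (11)*(11) = 115
  (PQ)[1][1] = (-3)*(-12) + (15)*(-1) + (11)*(6) = 87
  (PQ)[1][2] = (-3)*(6) + (15)*(0) + (11)*(0) = -18
  (PQ)[2][0] = (-8)*(12) + (14)*(2) + (-13)*(11) = -211
  (PQ)[2][1] = (-8)*(-12) + (14)*(-1) + (-13)*(6) = 4
  (PQ)[2][2] = (-8)*(6) + (14)*(0) + (-13)*(0) = -48
PQ =
[     -333       101       -84 ]
[      115        87       -18 ]
[     -211         4       -48 ]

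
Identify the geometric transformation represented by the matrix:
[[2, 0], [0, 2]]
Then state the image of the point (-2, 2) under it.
uniform scaling by factor 2; image of (-2, 2) is (-4, 4)

This is a diagonal matrix with equal entries 2, so it scales both axes by the same factor 2.
The matrix [[2, 0], [0, 2]] represents: uniform scaling by factor 2.
Applying it to (-2, 2): [2·-2 + 0·2, 0·-2 + 2·2] = (-4, 4).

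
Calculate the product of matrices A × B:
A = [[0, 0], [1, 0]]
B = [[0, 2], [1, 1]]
[[0, 0], [0, 2]]

Matrix multiplication:
C[0][0] = 0×0 + 0×1 = 0
C[0][1] = 0×2 + 0×1 = 0
C[1][0] = 1×0 + 0×1 = 0
C[1][1] = 1×2 + 0×1 = 2
Result: [[0, 0], [0, 2]]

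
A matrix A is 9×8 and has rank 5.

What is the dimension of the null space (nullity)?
3

The rank-nullity theorem for an m×n matrix states:
rank(A) + nullity(A) = n (the number of columns).
Here n = 8 and rank(A) = 5, so nullity(A) = 8 - 5 = 3.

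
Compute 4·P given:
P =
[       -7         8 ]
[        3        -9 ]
4P =
[      -28        32 ]
[       12       -36 ]

Scalar multiplication is elementwise: (4P)[i][j] = 4 * P[i][j].
  (4P)[0][0] = 4 * (-7) = -28
  (4P)[0][1] = 4 * (8) = 32
  (4P)[1][0] = 4 * (3) = 12
  (4P)[1][1] = 4 * (-9) = -36
4P =
[      -28        32 ]
[       12       -36 ]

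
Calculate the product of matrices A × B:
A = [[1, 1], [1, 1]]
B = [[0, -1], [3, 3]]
[[3, 2], [3, 2]]

Matrix multiplication:
C[0][0] = 1×0 + 1×3 = 3
C[0][1] = 1×-1 + 1×3 = 2
C[1][0] = 1×0 + 1×3 = 3
C[1][1] = 1×-1 + 1×3 = 2
Result: [[3, 2], [3, 2]]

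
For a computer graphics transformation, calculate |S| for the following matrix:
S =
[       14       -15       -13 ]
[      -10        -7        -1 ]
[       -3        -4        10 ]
det(S) = -2828

Expand along row 0 (cofactor expansion): det(S) = a*(e*i - f*h) - b*(d*i - f*g) + c*(d*h - e*g), where the 3×3 is [[a, b, c], [d, e, f], [g, h, i]].
Minor M_00 = (-7)*(10) - (-1)*(-4) = -70 - 4 = -74.
Minor M_01 = (-10)*(10) - (-1)*(-3) = -100 - 3 = -103.
Minor M_02 = (-10)*(-4) - (-7)*(-3) = 40 - 21 = 19.
det(S) = (14)*(-74) - (-15)*(-103) + (-13)*(19) = -1036 - 1545 - 247 = -2828.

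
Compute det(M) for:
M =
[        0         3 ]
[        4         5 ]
det(M) = -12

For a 2×2 matrix [[a, b], [c, d]], det = a*d - b*c.
det(M) = (0)*(5) - (3)*(4) = 0 - 12 = -12.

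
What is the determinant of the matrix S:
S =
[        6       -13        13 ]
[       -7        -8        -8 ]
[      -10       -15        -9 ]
det(S) = -184

Expand along row 0 (cofactor expansion): det(S) = a*(e*i - f*h) - b*(d*i - f*g) + c*(d*h - e*g), where the 3×3 is [[a, b, c], [d, e, f], [g, h, i]].
Minor M_00 = (-8)*(-9) - (-8)*(-15) = 72 - 120 = -48.
Minor M_01 = (-7)*(-9) - (-8)*(-10) = 63 - 80 = -17.
Minor M_02 = (-7)*(-15) - (-8)*(-10) = 105 - 80 = 25.
det(S) = (6)*(-48) - (-13)*(-17) + (13)*(25) = -288 - 221 + 325 = -184.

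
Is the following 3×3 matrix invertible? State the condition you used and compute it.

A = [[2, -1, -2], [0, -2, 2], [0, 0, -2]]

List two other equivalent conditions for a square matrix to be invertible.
Yes, invertible; det(A) = 8 ≠ 0. Equivalent conditions: rank(A) = 3; Ax = 0 has only the trivial solution; 0 is not an eigenvalue; the columns of A are linearly independent.

To check invertibility, compute det(A).
The given matrix is triangular, so det(A) equals the product of its diagonal entries = 8 ≠ 0.
Since det(A) ≠ 0, A is invertible.
Equivalent conditions for a square matrix A to be invertible:
- rank(A) = 3 (full rank).
- The homogeneous system Ax = 0 has only the trivial solution x = 0.
- 0 is not an eigenvalue of A.
- The columns (equivalently rows) of A are linearly independent.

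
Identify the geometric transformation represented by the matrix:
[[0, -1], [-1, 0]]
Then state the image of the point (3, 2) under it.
reflection across the line y = -x; image of (3, 2) is (-2, -3)

This is a symmetric orthogonal matrix with determinant -1, which characterizes a reflection in ℝ².
The matrix [[0, -1], [-1, 0]] represents: reflection across the line y = -x.
Applying it to (3, 2): [0·3 + -1·2, -1·3 + 0·2] = (-2, -3).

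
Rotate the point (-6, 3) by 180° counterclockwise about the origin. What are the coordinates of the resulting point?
(6, -3)

Rotation matrix R(θ) = [[cos θ, -sin θ], [sin θ, cos θ]]; for θ = 180°:
R = [[-1, 0], [0, -1]]
Result: R × [-6, 3]ᵀ = [-1·-6 + (0)·3, 0·-6 + (-1)·3]ᵀ = (6, -3)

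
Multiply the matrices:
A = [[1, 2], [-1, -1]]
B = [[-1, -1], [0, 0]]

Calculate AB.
[[-1, -1], [1, 1]]

Each entry (i,j) of AB = sum over k of A[i][k]*B[k][j].
(AB)[0][0] = (1)*(-1) + (2)*(0) = -1
(AB)[0][1] = (1)*(-1) + (2)*(0) = -1
(AB)[1][0] = (-1)*(-1) + (-1)*(0) = 1
(AB)[1][1] = (-1)*(-1) + (-1)*(0) = 1
AB = [[-1, -1], [1, 1]]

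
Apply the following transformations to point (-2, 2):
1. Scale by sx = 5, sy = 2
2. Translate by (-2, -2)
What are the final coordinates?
(-12, 2)

Step 1: Scale (-2, 2) by (sx, sy) = (5, 2) → (-10, 4)
Step 2: Translate by (-2, -2) → (-12, 2)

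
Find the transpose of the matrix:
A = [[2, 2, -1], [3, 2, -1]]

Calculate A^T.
[[2, 3], [2, 2], [-1, -1]]

The transpose sends entry (i,j) to (j,i); rows become columns.
Row 0 of A: [2, 2, -1] -> column 0 of A^T.
Row 1 of A: [3, 2, -1] -> column 1 of A^T.
A^T = [[2, 3], [2, 2], [-1, -1]]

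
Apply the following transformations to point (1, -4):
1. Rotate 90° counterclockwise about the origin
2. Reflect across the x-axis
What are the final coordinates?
(4, -1)

Step 1: Rotate 90° → (4, 1)
Step 2: Reflect across the x-axis → (4, -1)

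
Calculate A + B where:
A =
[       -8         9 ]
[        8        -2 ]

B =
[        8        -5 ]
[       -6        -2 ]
A + B =
[        0         4 ]
[        2        -4 ]

Matrix addition is elementwise: (A+B)[i][j] = A[i][j] + B[i][j].
  (A+B)[0][0] = (-8) + (8) = 0
  (A+B)[0][1] = (9) + (-5) = 4
  (A+B)[1][0] = (8) + (-6) = 2
  (A+B)[1][1] = (-2) + (-2) = -4
A + B =
[        0         4 ]
[        2        -4 ]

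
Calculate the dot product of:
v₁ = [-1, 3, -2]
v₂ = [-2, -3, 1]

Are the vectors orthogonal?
-9, No

The dot product is the sum of products of corresponding components.
v₁·v₂ = (-1)*(-2) + (3)*(-3) + (-2)*(1) = 2 - 9 - 2 = -9.
Two vectors are orthogonal iff their dot product is 0; here the dot product is -9, so the vectors are not orthogonal.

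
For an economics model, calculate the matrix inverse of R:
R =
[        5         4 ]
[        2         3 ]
det(R) = 7
R⁻¹ =
[      3/7      -4/7 ]
[     -2/7       5/7 ]

For a 2×2 matrix R = [[a, b], [c, d]] with det(R) ≠ 0, R⁻¹ = (1/det(R)) * [[d, -b], [-c, a]].
det(R) = (5)*(3) - (4)*(2) = 15 - 8 = 7.
R⁻¹ = (1/7) * [[3, -4], [-2, 5]].
Dividing each entry by 7 and reducing:
R⁻¹ =
[      3/7      -4/7 ]
[     -2/7       5/7 ]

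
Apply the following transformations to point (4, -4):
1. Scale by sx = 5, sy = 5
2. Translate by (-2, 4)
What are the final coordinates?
(18, -16)

Step 1: Scale (4, -4) by (sx, sy) = (5, 5) → (20, -20)
Step 2: Translate by (-2, 4) → (18, -16)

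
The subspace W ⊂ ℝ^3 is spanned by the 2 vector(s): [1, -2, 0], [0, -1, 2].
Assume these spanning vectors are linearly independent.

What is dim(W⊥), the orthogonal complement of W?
dim(W⊥) = 1

For any subspace W of ℝ^n, dim(W) + dim(W⊥) = n (the whole-space dimension).
Here the given 2 vectors are linearly independent, so dim(W) = 2.
Thus dim(W⊥) = n - dim(W) = 3 - 2 = 1.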